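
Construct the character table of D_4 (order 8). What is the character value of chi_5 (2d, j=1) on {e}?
Conjugacy classes: {e} of size 1, {r^2} of size 1, {r^1, r^3} of size 2, {s, sr^2, ...} of size 2, {sr, sr^3, ...} of size 2.
Character table:
  irrep \ class              {e} (size 1)  {r^2} (size 1)  {r^1, r^3} (size 2)  {s, sr^2, ...} (size 2)  {sr, sr^3, ...} (size 2)
  chi_1 (triv)               1             1               1                    1                        1                       
  chi_2 (sign: r->1, s->-1)  1             1               1                    -1                       -1                      
  chi_3 (r->-1, s->1)        1             1               -1                   1                        -1                      
  chi_4 (r->-1, s->-1)       1             1               -1                   -1                       1                       
  chi_5 (2d, j=1)            2             -2              0                    0                        0                       

Spot check: chi_5 (2d, j=1) on {e} = 2.

Proof sketch: D_4 has order 2*4 = 8 with 5 conjugacy classes, hence 5 irreducibles. Sum of squared dims 1 + 1 + 1 + 1 + 4 = 8 = |G|. Linear characters come from the abelianisation; the 2-dimensional irreps have character r^k -> 2*cos(2*pi*j*k/4), reflections -> 0.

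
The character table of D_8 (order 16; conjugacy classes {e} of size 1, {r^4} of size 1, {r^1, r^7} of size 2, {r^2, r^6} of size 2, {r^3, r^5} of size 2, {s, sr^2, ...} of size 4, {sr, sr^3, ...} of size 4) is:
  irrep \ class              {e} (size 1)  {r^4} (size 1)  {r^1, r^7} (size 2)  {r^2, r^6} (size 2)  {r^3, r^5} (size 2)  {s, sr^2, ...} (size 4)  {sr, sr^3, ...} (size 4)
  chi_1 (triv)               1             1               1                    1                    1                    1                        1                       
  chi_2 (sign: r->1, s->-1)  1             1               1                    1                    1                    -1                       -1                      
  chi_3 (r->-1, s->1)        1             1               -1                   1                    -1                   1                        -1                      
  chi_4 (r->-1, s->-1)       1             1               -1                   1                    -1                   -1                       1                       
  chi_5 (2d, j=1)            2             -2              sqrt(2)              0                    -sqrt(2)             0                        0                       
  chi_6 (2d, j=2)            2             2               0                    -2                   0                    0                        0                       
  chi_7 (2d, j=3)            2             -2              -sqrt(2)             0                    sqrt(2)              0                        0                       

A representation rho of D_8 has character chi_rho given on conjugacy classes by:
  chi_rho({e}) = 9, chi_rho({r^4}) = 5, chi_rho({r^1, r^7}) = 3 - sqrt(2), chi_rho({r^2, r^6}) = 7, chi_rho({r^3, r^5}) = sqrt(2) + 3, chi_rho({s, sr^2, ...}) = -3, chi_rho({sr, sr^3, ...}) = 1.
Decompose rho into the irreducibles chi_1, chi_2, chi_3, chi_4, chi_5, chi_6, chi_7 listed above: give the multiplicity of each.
Multiplicities: chi_1: 2, chi_2: 3, chi_3: 0, chi_4: 2, chi_5: 0, chi_6: 0, chi_7: 1.

Reasoning: Use <chi_rho, chi> = (1/|G|) sum_C |C| * chi_rho(C) * conj(chi(C)) with |G| = 16 for each irreducible chi in the table:
  <chi_rho, chi_1> = (1/16)[1*(9)*conj(1) + 1*(5)*conj(1) + 2*(3 - sqrt(2))*conj(1) + 2*(7)*conj(1) + 2*(sqrt(2) + 3)*conj(1) + 4*(-3)*conj(1) + 4*(1)*conj(1)]
      = (1/16)[(9) + (5) + (6 - 2*sqrt(2)) + (14) + (2*sqrt(2) + 6) + (-12) + (4)] = 32/16 = 2
  <chi_rho, chi_2> = (1/16)[1*(9)*conj(1) + 1*(5)*conj(1) + 2*(3 - sqrt(2))*conj(1) + 2*(7)*conj(1) + 2*(sqrt(2) + 3)*conj(1) + 4*(-3)*conj(-1) + 4*(1)*conj(-1)]
      = (1/16)[(9) + (5) + (6 - 2*sqrt(2)) + (14) + (2*sqrt(2) + 6) + (12) + (-4)] = 48/16 = 3
  <chi_rho, chi_3> = (1/16)[1*(9)*conj(1) + 1*(5)*conj(1) + 2*(3 - sqrt(2))*conj(-1) + 2*(7)*conj(1) + 2*(sqrt(2) + 3)*conj(-1) + 4*(-3)*conj(1) + 4*(1)*conj(-1)]
      = (1/16)[(9) + (5) + (-6 + 2*sqrt(2)) + (14) + (-6 - 2*sqrt(2)) + (-12) + (-4)] = 0/16 = 0
  <chi_rho, chi_4> = (1/16)[1*(9)*conj(1) + 1*(5)*conj(1) + 2*(3 - sqrt(2))*conj(-1) + 2*(7)*conj(1) + 2*(sqrt(2) + 3)*conj(-1) + 4*(-3)*conj(-1) + 4*(1)*conj(1)]
      = (1/16)[(9) + (5) + (-6 + 2*sqrt(2)) + (14) + (-6 - 2*sqrt(2)) + (12) + (4)] = 32/16 = 2
  <chi_rho, chi_5> = (1/16)[1*(9)*conj(2) + 1*(5)*conj(-2) + 2*(3 - sqrt(2))*conj(sqrt(2)) + 2*(7)*conj(0) + 2*(sqrt(2) + 3)*conj(-sqrt(2)) + 4*(-3)*conj(0) + 4*(1)*conj(0)]
      = (1/16)[(18) + (-10) + (-4 + 6*sqrt(2)) + (0) + (-6*sqrt(2) - 4) + (0) + (0)] = 0/16 = 0
  <chi_rho, chi_6> = (1/16)[1*(9)*conj(2) + 1*(5)*conj(2) + 2*(3 - sqrt(2))*conj(0) + 2*(7)*conj(-2) + 2*(sqrt(2) + 3)*conj(0) + 4*(-3)*conj(0) + 4*(1)*conj(0)]
      = (1/16)[(18) + (10) + (0) + (-28) + (0) + (0) + (0)] = 0/16 = 0
  <chi_rho, chi_7> = (1/16)[1*(9)*conj(2) + 1*(5)*conj(-2) + 2*(3 - sqrt(2))*conj(-sqrt(2)) + 2*(7)*conj(0) + 2*(sqrt(2) + 3)*conj(sqrt(2)) + 4*(-3)*conj(0) + 4*(1)*conj(0)]
      = (1/16)[(18) + (-10) + (4 - 6*sqrt(2)) + (0) + (4 + 6*sqrt(2)) + (0) + (0)] = 16/16 = 1
Dimension check: dim(rho) = sum (mult * dim) = 2*1 + 3*1 + 0*1 + 2*1 + 0*2 + 0*2 + 1*2 = 9 = chi_rho(e) = 9.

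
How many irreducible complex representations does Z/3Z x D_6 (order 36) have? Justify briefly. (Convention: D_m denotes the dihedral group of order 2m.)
18

Solution. The number of irreducible complex representations of a finite group equals its number of conjugacy classes. For a direct product, #classes(G x H) = #classes(G) * #classes(H). Z/3Z has 3 classes (abelian), D_6 has 6 classes, so 3 * 6 = 18, so Z/3Z x D_6 (order 36) has exactly 18 irreducible complex representations.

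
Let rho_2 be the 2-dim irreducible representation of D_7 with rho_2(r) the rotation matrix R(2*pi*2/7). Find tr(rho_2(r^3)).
chi_{rho_2}(r^3) = 2*cos(2*pi*2*3/7) = 2*cos(2*pi/7)

Justification: rho_2(r^3) is rotation by angle 2*pi*2*3/7, whose trace is 2*cos(2*pi*2*3/7) = 2*cos(2*pi/7).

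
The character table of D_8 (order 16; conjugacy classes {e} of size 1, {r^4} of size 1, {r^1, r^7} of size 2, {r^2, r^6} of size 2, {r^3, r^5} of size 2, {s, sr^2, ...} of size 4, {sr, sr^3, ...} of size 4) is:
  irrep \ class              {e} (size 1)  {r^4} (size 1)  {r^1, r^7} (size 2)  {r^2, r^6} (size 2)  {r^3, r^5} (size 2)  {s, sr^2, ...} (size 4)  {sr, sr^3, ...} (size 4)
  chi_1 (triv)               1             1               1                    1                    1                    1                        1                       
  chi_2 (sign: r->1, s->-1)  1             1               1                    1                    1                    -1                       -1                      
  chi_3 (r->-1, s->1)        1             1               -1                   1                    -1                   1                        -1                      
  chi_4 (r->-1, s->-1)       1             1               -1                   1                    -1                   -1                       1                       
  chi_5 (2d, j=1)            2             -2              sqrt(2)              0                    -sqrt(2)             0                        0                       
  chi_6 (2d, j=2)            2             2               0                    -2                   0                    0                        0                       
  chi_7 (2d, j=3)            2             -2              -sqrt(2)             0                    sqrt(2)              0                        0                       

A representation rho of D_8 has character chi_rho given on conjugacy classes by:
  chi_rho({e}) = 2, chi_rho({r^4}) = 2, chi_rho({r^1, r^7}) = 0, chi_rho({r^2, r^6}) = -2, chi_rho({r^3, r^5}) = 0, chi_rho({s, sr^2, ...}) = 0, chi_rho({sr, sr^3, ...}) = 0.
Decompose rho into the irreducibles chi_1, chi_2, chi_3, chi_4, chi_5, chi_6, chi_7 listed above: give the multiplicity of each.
Multiplicities: chi_1: 0, chi_2: 0, chi_3: 0, chi_4: 0, chi_5: 0, chi_6: 1, chi_7: 0.

Details: Use <chi_rho, chi> = (1/|G|) sum_C |C| * chi_rho(C) * conj(chi(C)) with |G| = 16 for each irreducible chi in the table:
  <chi_rho, chi_1> = (1/16)[1*(2)*conj(1) + 1*(2)*conj(1) + 2*(0)*conj(1) + 2*(-2)*conj(1) + 2*(0)*conj(1) + 4*(0)*conj(1) + 4*(0)*conj(1)]
      = (1/16)[(2) + (2) + (0) + (-4) + (0) + (0) + (0)] = 0/16 = 0
  <chi_rho, chi_2> = (1/16)[1*(2)*conj(1) + 1*(2)*conj(1) + 2*(0)*conj(1) + 2*(-2)*conj(1) + 2*(0)*conj(1) + 4*(0)*conj(-1) + 4*(0)*conj(-1)]
      = (1/16)[(2) + (2) + (0) + (-4) + (0) + (0) + (0)] = 0/16 = 0
  <chi_rho, chi_3> = (1/16)[1*(2)*conj(1) + 1*(2)*conj(1) + 2*(0)*conj(-1) + 2*(-2)*conj(1) + 2*(0)*conj(-1) + 4*(0)*conj(1) + 4*(0)*conj(-1)]
      = (1/16)[(2) + (2) + (0) + (-4) + (0) + (0) + (0)] = 0/16 = 0
  <chi_rho, chi_4> = (1/16)[1*(2)*conj(1) + 1*(2)*conj(1) + 2*(0)*conj(-1) + 2*(-2)*conj(1) + 2*(0)*conj(-1) + 4*(0)*conj(-1) + 4*(0)*conj(1)]
      = (1/16)[(2) + (2) + (0) + (-4) + (0) + (0) + (0)] = 0/16 = 0
  <chi_rho, chi_5> = (1/16)[1*(2)*conj(2) + 1*(2)*conj(-2) + 2*(0)*conj(sqrt(2)) + 2*(-2)*conj(0) + 2*(0)*conj(-sqrt(2)) + 4*(0)*conj(0) + 4*(0)*conj(0)]
      = (1/16)[(4) + (-4) + (0) + (0) + (0) + (0) + (0)] = 0/16 = 0
  <chi_rho, chi_6> = (1/16)[1*(2)*conj(2) + 1*(2)*conj(2) + 2*(0)*conj(0) + 2*(-2)*conj(-2) + 2*(0)*conj(0) + 4*(0)*conj(0) + 4*(0)*conj(0)]
      = (1/16)[(4) + (4) + (0) + (8) + (0) + (0) + (0)] = 16/16 = 1
  <chi_rho, chi_7> = (1/16)[1*(2)*conj(2) + 1*(2)*conj(-2) + 2*(0)*conj(-sqrt(2)) + 2*(-2)*conj(0) + 2*(0)*conj(sqrt(2)) + 4*(0)*conj(0) + 4*(0)*conj(0)]
      = (1/16)[(4) + (-4) + (0) + (0) + (0) + (0) + (0)] = 0/16 = 0
Dimension check: dim(rho) = sum (mult * dim) = 0*1 + 0*1 + 0*1 + 0*1 + 0*2 + 1*2 + 0*2 = 2 = chi_rho(e) = 2.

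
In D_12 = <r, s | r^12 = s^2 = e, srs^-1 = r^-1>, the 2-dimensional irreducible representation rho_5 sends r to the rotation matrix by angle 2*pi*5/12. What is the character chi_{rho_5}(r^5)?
chi_{rho_5}(r^5) = 2*cos(2*pi*5*5/12) = sqrt(3)

Explanation: rho_5(r^5) is rotation by angle 2*pi*5*5/12, whose trace is 2*cos(2*pi*5*5/12) = sqrt(3).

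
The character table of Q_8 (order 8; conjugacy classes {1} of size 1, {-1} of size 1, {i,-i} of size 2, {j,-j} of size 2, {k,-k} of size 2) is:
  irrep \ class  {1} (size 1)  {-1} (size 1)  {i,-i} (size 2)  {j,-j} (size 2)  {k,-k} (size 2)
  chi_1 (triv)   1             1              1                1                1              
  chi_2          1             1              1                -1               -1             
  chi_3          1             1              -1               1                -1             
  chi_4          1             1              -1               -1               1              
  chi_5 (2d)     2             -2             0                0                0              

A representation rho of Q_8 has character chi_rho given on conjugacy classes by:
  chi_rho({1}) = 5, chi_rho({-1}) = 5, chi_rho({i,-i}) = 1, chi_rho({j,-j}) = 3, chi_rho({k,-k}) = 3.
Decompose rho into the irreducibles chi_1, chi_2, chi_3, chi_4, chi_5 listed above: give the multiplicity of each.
Multiplicities: chi_1: 3, chi_2: 0, chi_3: 1, chi_4: 1, chi_5: 0.

Solution. Use <chi_rho, chi> = (1/|G|) sum_C |C| * chi_rho(C) * conj(chi(C)) with |G| = 8 for each irreducible chi in the table:
  <chi_rho, chi_1> = (1/8)[1*(5)*conj(1) + 1*(5)*conj(1) + 2*(1)*conj(1) + 2*(3)*conj(1) + 2*(3)*conj(1)]
      = (1/8)[(5) + (5) + (2) + (6) + (6)] = 24/8 = 3
  <chi_rho, chi_2> = (1/8)[1*(5)*conj(1) + 1*(5)*conj(1) + 2*(1)*conj(1) + 2*(3)*conj(-1) + 2*(3)*conj(-1)]
      = (1/8)[(5) + (5) + (2) + (-6) + (-6)] = 0/8 = 0
  <chi_rho, chi_3> = (1/8)[1*(5)*conj(1) + 1*(5)*conj(1) + 2*(1)*conj(-1) + 2*(3)*conj(1) + 2*(3)*conj(-1)]
      = (1/8)[(5) + (5) + (-2) + (6) + (-6)] = 8/8 = 1
  <chi_rho, chi_4> = (1/8)[1*(5)*conj(1) + 1*(5)*conj(1) + 2*(1)*conj(-1) + 2*(3)*conj(-1) + 2*(3)*conj(1)]
      = (1/8)[(5) + (5) + (-2) + (-6) + (6)] = 8/8 = 1
  <chi_rho, chi_5> = (1/8)[1*(5)*conj(2) + 1*(5)*conj(-2) + 2*(1)*conj(0) + 2*(3)*conj(0) + 2*(3)*conj(0)]
      = (1/8)[(10) + (-10) + (0) + (0) + (0)] = 0/8 = 0
Dimension check: dim(rho) = sum (mult * dim) = 3*1 + 0*1 + 1*1 + 1*1 + 0*2 = 5 = chi_rho(e) = 5.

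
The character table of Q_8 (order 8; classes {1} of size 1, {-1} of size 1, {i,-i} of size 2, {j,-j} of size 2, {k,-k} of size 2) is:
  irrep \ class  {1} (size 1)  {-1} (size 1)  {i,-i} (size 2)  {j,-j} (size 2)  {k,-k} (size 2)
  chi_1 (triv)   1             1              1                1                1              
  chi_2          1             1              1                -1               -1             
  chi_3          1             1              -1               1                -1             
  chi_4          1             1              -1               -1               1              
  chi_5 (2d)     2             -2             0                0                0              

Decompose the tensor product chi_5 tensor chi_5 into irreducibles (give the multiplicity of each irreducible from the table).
chi_5 tensor chi_5 = chi_1 + chi_2 + chi_3 + chi_4 (all other irreducibles have multiplicity 0).

Why: The character of a tensor product is the pointwise product (chi_5 * chi_5)(C) = chi_5(C) * chi_5(C):
  {1}: (2)*(2), {-1}: (-2)*(-2), {i,-i}: (0)*(0), {j,-j}: (0)*(0), {k,-k}: (0)*(0)
so (chi_5 * chi_5) takes values
  {1} -> 4, {-1} -> 4, {i,-i} -> 0, {j,-j} -> 0, {k,-k} -> 0.
Now take the inner product of this character with each irreducible chi from the table, <chi_5*chi_5, chi> = (1/8) sum_C |C| (chi_5*chi_5)(C) conj(chi(C)):
  <chi_5*chi_5, chi_1> = (1/8)[1*(4)*conj(1) + 1*(4)*conj(1) + 2*(0)*conj(1) + 2*(0)*conj(1) + 2*(0)*conj(1)]
      = (1/8)[(4) + (4) + (0) + (0) + (0)] = 8/8 = 1
  <chi_5*chi_5, chi_2> = (1/8)[1*(4)*conj(1) + 1*(4)*conj(1) + 2*(0)*conj(1) + 2*(0)*conj(-1) + 2*(0)*conj(-1)]
      = (1/8)[(4) + (4) + (0) + (0) + (0)] = 8/8 = 1
  <chi_5*chi_5, chi_3> = (1/8)[1*(4)*conj(1) + 1*(4)*conj(1) + 2*(0)*conj(-1) + 2*(0)*conj(1) + 2*(0)*conj(-1)]
      = (1/8)[(4) + (4) + (0) + (0) + (0)] = 8/8 = 1
  <chi_5*chi_5, chi_4> = (1/8)[1*(4)*conj(1) + 1*(4)*conj(1) + 2*(0)*conj(-1) + 2*(0)*conj(-1) + 2*(0)*conj(1)]
      = (1/8)[(4) + (4) + (0) + (0) + (0)] = 8/8 = 1
  <chi_5*chi_5, chi_5> = (1/8)[1*(4)*conj(2) + 1*(4)*conj(-2) + 2*(0)*conj(0) + 2*(0)*conj(0) + 2*(0)*conj(0)]
      = (1/8)[(8) + (-8) + (0) + (0) + (0)] = 0/8 = 0
Hence the multiplicities are chi_1: 1, chi_2: 1, chi_3: 1, chi_4: 1. Dimension check: dim(chi_5)*dim(chi_5) = 2*2 = 4 and sum (mult * dim) = 1*1 + 1*1 + 1*1 + 1*1 = 4.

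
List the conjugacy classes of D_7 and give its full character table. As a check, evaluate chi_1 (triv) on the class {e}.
Conjugacy classes: {e} of size 1, {r^1, r^6} of size 2, {r^2, r^5} of size 2, {r^3, r^4} of size 2, {s, sr, ..., sr^6} of size 7.
Character table:
  irrep \ class              {e} (size 1)  {r^1, r^6} (size 2)  {r^2, r^5} (size 2)  {r^3, r^4} (size 2)  {s, sr, ..., sr^6} (size 7)
  chi_1 (triv)               1             1                    1                    1                    1                          
  chi_2 (sign: r->1, s->-1)  1             1                    1                    1                    -1                         
  chi_3 (2d, j=1)            2             2*cos(2*pi/7)        -2*cos(3*pi/7)       -2*cos(pi/7)         0                          
  chi_4 (2d, j=2)            2             -2*cos(3*pi/7)       -2*cos(pi/7)         2*cos(2*pi/7)        0                          
  chi_5 (2d, j=3)            2             -2*cos(pi/7)         2*cos(2*pi/7)        -2*cos(3*pi/7)       0                          

Spot check: chi_1 (triv) on {e} = 1.

Argument: D_7 has order 2*7 = 14 with 5 conjugacy classes, hence 5 irreducibles. Sum of squared dims 1 + 1 + 4 + 4 + 4 = 14 = |G|. Linear characters come from the abelianisation; the 2-dimensional irreps have character r^k -> 2*cos(2*pi*j*k/7), reflections -> 0.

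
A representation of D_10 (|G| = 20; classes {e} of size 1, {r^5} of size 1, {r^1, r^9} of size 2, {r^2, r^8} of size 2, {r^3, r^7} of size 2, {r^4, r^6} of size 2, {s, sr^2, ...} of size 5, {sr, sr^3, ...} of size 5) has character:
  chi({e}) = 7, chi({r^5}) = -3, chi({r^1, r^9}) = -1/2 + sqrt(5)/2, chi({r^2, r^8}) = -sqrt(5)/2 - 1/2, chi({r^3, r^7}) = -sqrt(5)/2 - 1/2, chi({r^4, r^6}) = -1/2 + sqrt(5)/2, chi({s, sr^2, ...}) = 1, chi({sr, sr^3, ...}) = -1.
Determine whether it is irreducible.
Not irreducible (reducible): <chi, chi> = 4 > 1.

Explanation: <chi, chi> = (1/|G|) sum_C |C| * |chi(C)|^2 = (1/20)[1*|7|^2 + 1*|-3|^2 + 2*|-1/2 + sqrt(5)/2|^2 + 2*|-sqrt(5)/2 - 1/2|^2 + 2*|-sqrt(5)/2 - 1/2|^2 + 2*|-1/2 + sqrt(5)/2|^2 + 5*|1|^2 + 5*|-1|^2]
  = (1/20)[(49) + (9) + (3 - sqrt(5)) + (sqrt(5) + 3) + (sqrt(5) + 3) + (3 - sqrt(5)) + (5) + (5)] = 80/20 = 4.
A character is irreducible iff <chi, chi> = 1, so this representation is reducible.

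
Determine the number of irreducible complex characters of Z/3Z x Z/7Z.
21

Solution. The number of irreducible complex representations of a finite group equals its number of conjugacy classes. Z/3Z x Z/7Z is abelian of order 21, so every element is its own conjugacy class: 21 classes, so Z/3Z x Z/7Z (order 21) has exactly 21 irreducible complex representations.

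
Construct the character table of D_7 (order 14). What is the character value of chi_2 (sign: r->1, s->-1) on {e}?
Conjugacy classes: {e} of size 1, {r^1, r^6} of size 2, {r^2, r^5} of size 2, {r^3, r^4} of size 2, {s, sr, ..., sr^6} of size 7.
Character table:
  irrep \ class              {e} (size 1)  {r^1, r^6} (size 2)  {r^2, r^5} (size 2)  {r^3, r^4} (size 2)  {s, sr, ..., sr^6} (size 7)
  chi_1 (triv)               1             1                    1                    1                    1                          
  chi_2 (sign: r->1, s->-1)  1             1                    1                    1                    -1                         
  chi_3 (2d, j=1)            2             2*cos(2*pi/7)        -2*cos(3*pi/7)       -2*cos(pi/7)         0                          
  chi_4 (2d, j=2)            2             -2*cos(3*pi/7)       -2*cos(pi/7)         2*cos(2*pi/7)        0                          
  chi_5 (2d, j=3)            2             -2*cos(pi/7)         2*cos(2*pi/7)        -2*cos(3*pi/7)       0                          

Spot check: chi_2 (sign: r->1, s->-1) on {e} = 1.

Argument: D_7 has order 2*7 = 14 with 5 conjugacy classes, hence 5 irreducibles. Sum of squared dims 1 + 1 + 4 + 4 + 4 = 14 = |G|. Linear characters come from the abelianisation; the 2-dimensional irreps have character r^k -> 2*cos(2*pi*j*k/7), reflections -> 0.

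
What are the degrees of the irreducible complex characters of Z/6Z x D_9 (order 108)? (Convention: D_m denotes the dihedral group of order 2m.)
Dimensions: 1, 1, 1, 1, 1, 1, 1, 1, 1, 1, 1, 1, 2, 2, 2, 2, 2, 2, 2, 2, 2, 2, 2, 2, 2, 2, 2, 2, 2, 2, 2, 2, 2, 2, 2, 2

There are 36 irreducibles (= number of conjugacy classes). Their dimensions d_i satisfy sum d_i^2 = |G| = 108: 1 + 1 + 1 + 1 + 1 + 1 + 1 + 1 + 1 + 1 + 1 + 1 + 4 + 4 + 4 + 4 + 4 + 4 + 4 + 4 + 4 + 4 + 4 + 4 + 4 + 4 + 4 + 4 + 4 + 4 + 4 + 4 + 4 + 4 + 4 + 4 = 108. (For the product with Z/6Z: each of the 6 1-dim characters of Z/6Z tensors with each irrep of D_9, giving 6 copies of each D_9-dimension.)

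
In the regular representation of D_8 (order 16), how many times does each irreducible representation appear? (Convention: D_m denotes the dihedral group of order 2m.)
Each irreducible V_i of dimension d_i appears with multiplicity d_i, i.e. rho_reg = (direct sum over all irreducibles V_i) d_i V_i. The irreducible dimensions for D_8 are 1, 1, 1, 1, 2, 2, 2: 4 irreducibles of dimension 1, each with multiplicity 1; 3 irreducibles of dimension 2, each with multiplicity 2. Total dimension 4*1*1 + 3*2*2 = 16 = |G|.

Argument: General theorem: in the regular representation of a finite group G, each irreducible appears with multiplicity equal to its dimension. Check: dim(rho_reg) = sum d_i^2 = 1 + 1 + 1 + 1 + 4 + 4 + 4 = 16 = |G|.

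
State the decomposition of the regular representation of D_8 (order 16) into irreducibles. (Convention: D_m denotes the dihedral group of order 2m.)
Each irreducible V_i of dimension d_i appears with multiplicity d_i, i.e. rho_reg = (direct sum over all irreducibles V_i) d_i V_i. The irreducible dimensions for D_8 are 1, 1, 1, 1, 2, 2, 2: 4 irreducibles of dimension 1, each with multiplicity 1; 3 irreducibles of dimension 2, each with multiplicity 2. Total dimension 4*1*1 + 3*2*2 = 16 = |G|.

Details: General theorem: in the regular representation of a finite group G, each irreducible appears with multiplicity equal to its dimension. Check: dim(rho_reg) = sum d_i^2 = 1 + 1 + 1 + 1 + 4 + 4 + 4 = 16 = |G|.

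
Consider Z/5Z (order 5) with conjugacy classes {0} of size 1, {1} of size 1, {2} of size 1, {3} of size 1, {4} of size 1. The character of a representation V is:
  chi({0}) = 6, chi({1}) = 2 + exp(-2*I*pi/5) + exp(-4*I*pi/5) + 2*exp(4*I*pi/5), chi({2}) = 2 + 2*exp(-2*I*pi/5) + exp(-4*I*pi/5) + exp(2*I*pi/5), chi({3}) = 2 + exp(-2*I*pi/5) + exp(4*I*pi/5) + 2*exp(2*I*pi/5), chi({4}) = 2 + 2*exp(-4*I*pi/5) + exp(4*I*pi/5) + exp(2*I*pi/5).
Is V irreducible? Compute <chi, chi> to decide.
Not irreducible (reducible): <chi, chi> = 10 > 1.

Solution. <chi, chi> = (1/|G|) sum_C |C| * |chi(C)|^2 = (1/5)[1*|6|^2 + 1*|2 + exp(-2*I*pi/5) + exp(-4*I*pi/5) + 2*exp(4*I*pi/5)|^2 + 1*|2 + 2*exp(-2*I*pi/5) + exp(-4*I*pi/5) + exp(2*I*pi/5)|^2 + 1*|2 + exp(-2*I*pi/5) + exp(4*I*pi/5) + 2*exp(2*I*pi/5)|^2 + 1*|2 + 2*exp(-4*I*pi/5) + exp(4*I*pi/5) + exp(2*I*pi/5)|^2]
  = (1/5)[(36) + (10 + 5*exp(-2*I*pi/5) + 8*exp(-4*I*pi/5) + 8*exp(4*I*pi/5) + 5*exp(2*I*pi/5)) + (10 + 8*exp(-2*I*pi/5) + 5*exp(-4*I*pi/5) + 5*exp(4*I*pi/5) + 8*exp(2*I*pi/5)) + (10 + 8*exp(-2*I*pi/5) + 5*exp(-4*I*pi/5) + 5*exp(4*I*pi/5) + 8*exp(2*I*pi/5)) + (10 + 5*exp(-2*I*pi/5) + 8*exp(-4*I*pi/5) + 8*exp(4*I*pi/5) + 5*exp(2*I*pi/5))] = 50/5 = 10.
(Exp terms are combined using exp(i*s)*conj(exp(i*t)) = exp(i*(s-t)), and sums of them are collapsed using the identity that for every m > 1 the m distinct m-th roots of unity sum to 0, e.g. 1 + exp(2*I*pi/3) + exp(-2*I*pi/3) = 0.)
A character is irreducible iff <chi, chi> = 1, so this representation is reducible.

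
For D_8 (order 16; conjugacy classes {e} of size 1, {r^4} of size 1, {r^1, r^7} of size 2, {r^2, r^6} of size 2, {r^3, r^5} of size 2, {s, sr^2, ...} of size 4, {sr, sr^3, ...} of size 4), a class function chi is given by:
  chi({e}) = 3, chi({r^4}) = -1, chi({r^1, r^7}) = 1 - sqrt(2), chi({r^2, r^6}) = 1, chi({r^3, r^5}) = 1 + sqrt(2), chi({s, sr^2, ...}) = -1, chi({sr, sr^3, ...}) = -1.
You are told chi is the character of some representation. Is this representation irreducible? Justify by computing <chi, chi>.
Not irreducible (reducible): <chi, chi> = 2 > 1.

Details: <chi, chi> = (1/|G|) sum_C |C| * |chi(C)|^2 = (1/16)[1*|3|^2 + 1*|-1|^2 + 2*|1 - sqrt(2)|^2 + 2*|1|^2 + 2*|1 + sqrt(2)|^2 + 4*|-1|^2 + 4*|-1|^2]
  = (1/16)[(9) + (1) + (6 - 4*sqrt(2)) + (2) + (4*sqrt(2) + 6) + (4) + (4)] = 32/16 = 2.
A character is irreducible iff <chi, chi> = 1, so this representation is reducible.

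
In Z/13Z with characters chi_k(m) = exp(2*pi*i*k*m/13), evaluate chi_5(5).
chi_5(5) = zeta_13^25 = exp(-2*I*pi/13)

Solution. chi_5(5) = zeta_13^(5*5) = zeta_13^25. Since zeta_13^13 = 1, this equals zeta_13^12 = exp(2*pi*i*12/13) = exp(-2*I*pi/13).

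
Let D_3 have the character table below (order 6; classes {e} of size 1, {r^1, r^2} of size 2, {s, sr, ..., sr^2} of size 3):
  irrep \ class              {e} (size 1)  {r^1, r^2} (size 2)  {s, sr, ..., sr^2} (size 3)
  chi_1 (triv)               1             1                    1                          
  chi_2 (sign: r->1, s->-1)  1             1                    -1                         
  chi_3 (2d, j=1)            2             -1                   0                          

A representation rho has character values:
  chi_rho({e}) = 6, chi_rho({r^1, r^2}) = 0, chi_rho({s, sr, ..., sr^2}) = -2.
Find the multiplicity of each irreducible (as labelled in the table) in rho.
Multiplicities: chi_1: 0, chi_2: 2, chi_3: 2.

Working: Use <chi_rho, chi> = (1/|G|) sum_C |C| * chi_rho(C) * conj(chi(C)) with |G| = 6 for each irreducible chi in the table:
  <chi_rho, chi_1> = (1/6)[1*(6)*conj(1) + 2*(0)*conj(1) + 3*(-2)*conj(1)]
      = (1/6)[(6) + (0) + (-6)] = 0/6 = 0
  <chi_rho, chi_2> = (1/6)[1*(6)*conj(1) + 2*(0)*conj(1) + 3*(-2)*conj(-1)]
      = (1/6)[(6) + (0) + (6)] = 12/6 = 2
  <chi_rho, chi_3> = (1/6)[1*(6)*conj(2) + 2*(0)*conj(-1) + 3*(-2)*conj(0)]
      = (1/6)[(12) + (0) + (0)] = 12/6 = 2
Dimension check: dim(rho) = sum (mult * dim) = 0*1 + 2*1 + 2*2 = 6 = chi_rho(e) = 6.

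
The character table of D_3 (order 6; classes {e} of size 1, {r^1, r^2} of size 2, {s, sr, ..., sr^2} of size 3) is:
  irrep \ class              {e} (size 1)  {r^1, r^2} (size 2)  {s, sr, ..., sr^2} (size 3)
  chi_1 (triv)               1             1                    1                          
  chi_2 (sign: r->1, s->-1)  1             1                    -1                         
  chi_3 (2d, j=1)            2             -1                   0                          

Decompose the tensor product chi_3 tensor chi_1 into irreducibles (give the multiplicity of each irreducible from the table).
chi_3 tensor chi_1 = chi_3 (all other irreducibles have multiplicity 0).

Proof sketch: The character of a tensor product is the pointwise product (chi_3 * chi_1)(C) = chi_3(C) * chi_1(C):
  {e}: (2)*(1), {r^1, r^2}: (-1)*(1), {s, sr, ..., sr^2}: (0)*(1)
so (chi_3 * chi_1) takes values
  {e} -> 2, {r^1, r^2} -> -1, {s, sr, ..., sr^2} -> 0.
Now take the inner product of this character with each irreducible chi from the table, <chi_3*chi_1, chi> = (1/6) sum_C |C| (chi_3*chi_1)(C) conj(chi(C)):
  <chi_3*chi_1, chi_1> = (1/6)[1*(2)*conj(1) + 2*(-1)*conj(1) + 3*(0)*conj(1)]
      = (1/6)[(2) + (-2) + (0)] = 0/6 = 0
  <chi_3*chi_1, chi_2> = (1/6)[1*(2)*conj(1) + 2*(-1)*conj(1) + 3*(0)*conj(-1)]
      = (1/6)[(2) + (-2) + (0)] = 0/6 = 0
  <chi_3*chi_1, chi_3> = (1/6)[1*(2)*conj(2) + 2*(-1)*conj(-1) + 3*(0)*conj(0)]
      = (1/6)[(4) + (2) + (0)] = 6/6 = 1
Hence the multiplicities are chi_3: 1. Dimension check: dim(chi_3)*dim(chi_1) = 2*1 = 2 and sum (mult * dim) = 1*2 = 2.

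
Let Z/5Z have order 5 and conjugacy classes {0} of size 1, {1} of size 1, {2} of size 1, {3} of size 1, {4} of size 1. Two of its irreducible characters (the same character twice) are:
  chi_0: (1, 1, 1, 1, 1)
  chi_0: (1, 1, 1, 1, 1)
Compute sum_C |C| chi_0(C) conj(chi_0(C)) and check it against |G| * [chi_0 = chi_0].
Sum = 5 = |G| = 5; so <chi_0, chi_0> = 1 (norm-1 confirms irreducibility).

Argument: Compute term by term over conjugacy classes (|C| * chi_0(C) * conj(chi_0(C))):
  1*(1)*conj(1) + 1*(1)*conj(1) + 1*(1)*conj(1) + 1*(1)*conj(1) + 1*(1)*conj(1)
  = (1) + (1) + (1) + (1) + (1)
  = 5.
(Exp terms are combined using exp(i*s)*conj(exp(i*t)) = exp(i*(s-t)), and sums of them are collapsed using the identity that for every m > 1 the m distinct m-th roots of unity sum to 0, e.g. 1 + exp(2*I*pi/3) + exp(-2*I*pi/3) = 0.)
Dividing by |G| = 5 gives 5/5 = 1, matching the row-orthogonality relation <chi_0, chi_0> = [chi_0 = chi_0].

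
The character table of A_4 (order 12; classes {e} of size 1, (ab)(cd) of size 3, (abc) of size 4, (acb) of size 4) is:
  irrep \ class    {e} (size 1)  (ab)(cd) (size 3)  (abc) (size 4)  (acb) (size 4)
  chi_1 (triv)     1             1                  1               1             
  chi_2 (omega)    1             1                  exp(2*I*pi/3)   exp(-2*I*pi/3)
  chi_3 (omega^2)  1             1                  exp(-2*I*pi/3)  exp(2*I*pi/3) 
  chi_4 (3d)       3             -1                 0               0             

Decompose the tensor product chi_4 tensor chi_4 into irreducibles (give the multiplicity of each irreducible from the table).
chi_4 tensor chi_4 = chi_1 + chi_2 + chi_3 + 2*chi_4 (all other irreducibles have multiplicity 0).

Explanation: The character of a tensor product is the pointwise product (chi_4 * chi_4)(C) = chi_4(C) * chi_4(C):
  {e}: (3)*(3), (ab)(cd): (-1)*(-1), (abc): (0)*(0), (acb): (0)*(0)
so (chi_4 * chi_4) takes values
  {e} -> 9, (ab)(cd) -> 1, (abc) -> 0, (acb) -> 0.
Now take the inner product of this character with each irreducible chi from the table, <chi_4*chi_4, chi> = (1/12) sum_C |C| (chi_4*chi_4)(C) conj(chi(C)):
  <chi_4*chi_4, chi_1> = (1/12)[1*(9)*conj(1) + 3*(1)*conj(1) + 4*(0)*conj(1) + 4*(0)*conj(1)]
      = (1/12)[(9) + (3) + (0) + (0)] = 12/12 = 1
  <chi_4*chi_4, chi_2> = (1/12)[1*(9)*conj(1) + 3*(1)*conj(1) + 4*(0)*conj(exp(2*I*pi/3)) + 4*(0)*conj(exp(-2*I*pi/3))]
      = (1/12)[(9) + (3) + (0) + (0)] = 12/12 = 1
  <chi_4*chi_4, chi_3> = (1/12)[1*(9)*conj(1) + 3*(1)*conj(1) + 4*(0)*conj(exp(-2*I*pi/3)) + 4*(0)*conj(exp(2*I*pi/3))]
      = (1/12)[(9) + (3) + (0) + (0)] = 12/12 = 1
  <chi_4*chi_4, chi_4> = (1/12)[1*(9)*conj(3) + 3*(1)*conj(-1) + 4*(0)*conj(0) + 4*(0)*conj(0)]
      = (1/12)[(27) + (-3) + (0) + (0)] = 24/12 = 2
(Exp terms are combined using exp(i*s)*conj(exp(i*t)) = exp(i*(s-t)), and sums of them are collapsed using the identity that for every m > 1 the m distinct m-th roots of unity sum to 0, e.g. 1 + exp(2*I*pi/3) + exp(-2*I*pi/3) = 0.)
Hence the multiplicities are chi_1: 1, chi_2: 1, chi_3: 1, chi_4: 2. Dimension check: dim(chi_4)*dim(chi_4) = 3*3 = 9 and sum (mult * dim) = 1*1 + 1*1 + 1*1 + 2*3 = 9.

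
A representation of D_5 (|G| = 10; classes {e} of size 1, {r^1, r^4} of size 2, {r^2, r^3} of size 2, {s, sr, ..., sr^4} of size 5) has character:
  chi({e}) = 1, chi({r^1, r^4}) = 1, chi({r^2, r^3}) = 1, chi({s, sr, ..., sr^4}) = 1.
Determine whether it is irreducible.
Irreducible: <chi, chi> = 1.

Derivation: <chi, chi> = (1/|G|) sum_C |C| * |chi(C)|^2 = (1/10)[1*|1|^2 + 2*|1|^2 + 2*|1|^2 + 5*|1|^2]
  = (1/10)[(1) + (2) + (2) + (5)] = 10/10 = 1.
A character is irreducible iff <chi, chi> = 1, so this representation is irreducible.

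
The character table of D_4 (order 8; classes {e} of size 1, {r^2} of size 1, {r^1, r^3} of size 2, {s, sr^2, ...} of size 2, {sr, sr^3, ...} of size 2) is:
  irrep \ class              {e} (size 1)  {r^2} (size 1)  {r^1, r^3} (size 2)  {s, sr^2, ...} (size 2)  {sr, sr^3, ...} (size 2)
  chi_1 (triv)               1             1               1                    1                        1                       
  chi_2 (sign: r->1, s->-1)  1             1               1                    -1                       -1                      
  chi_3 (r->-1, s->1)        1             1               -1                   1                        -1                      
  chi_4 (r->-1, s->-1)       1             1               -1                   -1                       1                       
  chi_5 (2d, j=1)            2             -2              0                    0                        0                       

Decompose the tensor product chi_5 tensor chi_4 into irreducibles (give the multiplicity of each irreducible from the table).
chi_5 tensor chi_4 = chi_5 (all other irreducibles have multiplicity 0).

Reasoning: The character of a tensor product is the pointwise product (chi_5 * chi_4)(C) = chi_5(C) * chi_4(C):
  {e}: (2)*(1), {r^2}: (-2)*(1), {r^1, r^3}: (0)*(-1), {s, sr^2, ...}: (0)*(-1), {sr, sr^3, ...}: (0)*(1)
so (chi_5 * chi_4) takes values
  {e} -> 2, {r^2} -> -2, {r^1, r^3} -> 0, {s, sr^2, ...} -> 0, {sr, sr^3, ...} -> 0.
Now take the inner product of this character with each irreducible chi from the table, <chi_5*chi_4, chi> = (1/8) sum_C |C| (chi_5*chi_4)(C) conj(chi(C)):
  <chi_5*chi_4, chi_1> = (1/8)[1*(2)*conj(1) + 1*(-2)*conj(1) + 2*(0)*conj(1) + 2*(0)*conj(1) + 2*(0)*conj(1)]
      = (1/8)[(2) + (-2) + (0) + (0) + (0)] = 0/8 = 0
  <chi_5*chi_4, chi_2> = (1/8)[1*(2)*conj(1) + 1*(-2)*conj(1) + 2*(0)*conj(1) + 2*(0)*conj(-1) + 2*(0)*conj(-1)]
      = (1/8)[(2) + (-2) + (0) + (0) + (0)] = 0/8 = 0
  <chi_5*chi_4, chi_3> = (1/8)[1*(2)*conj(1) + 1*(-2)*conj(1) + 2*(0)*conj(-1) + 2*(0)*conj(1) + 2*(0)*conj(-1)]
      = (1/8)[(2) + (-2) + (0) + (0) + (0)] = 0/8 = 0
  <chi_5*chi_4, chi_4> = (1/8)[1*(2)*conj(1) + 1*(-2)*conj(1) + 2*(0)*conj(-1) + 2*(0)*conj(-1) + 2*(0)*conj(1)]
      = (1/8)[(2) + (-2) + (0) + (0) + (0)] = 0/8 = 0
  <chi_5*chi_4, chi_5> = (1/8)[1*(2)*conj(2) + 1*(-2)*conj(-2) + 2*(0)*conj(0) + 2*(0)*conj(0) + 2*(0)*conj(0)]
      = (1/8)[(4) + (4) + (0) + (0) + (0)] = 8/8 = 1
Hence the multiplicities are chi_5: 1. Dimension check: dim(chi_5)*dim(chi_4) = 2*1 = 2 and sum (mult * dim) = 1*2 = 2.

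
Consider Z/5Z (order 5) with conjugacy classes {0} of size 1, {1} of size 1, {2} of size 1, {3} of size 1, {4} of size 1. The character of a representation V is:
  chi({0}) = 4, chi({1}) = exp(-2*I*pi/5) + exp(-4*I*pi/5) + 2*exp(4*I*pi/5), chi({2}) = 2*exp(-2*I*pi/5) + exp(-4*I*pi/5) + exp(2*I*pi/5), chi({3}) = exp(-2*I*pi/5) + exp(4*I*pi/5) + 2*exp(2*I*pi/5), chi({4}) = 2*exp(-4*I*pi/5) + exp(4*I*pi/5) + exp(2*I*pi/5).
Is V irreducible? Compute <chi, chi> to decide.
Not irreducible (reducible): <chi, chi> = 6 > 1.

<chi, chi> = (1/|G|) sum_C |C| * |chi(C)|^2 = (1/5)[1*|4|^2 + 1*|exp(-2*I*pi/5) + exp(-4*I*pi/5) + 2*exp(4*I*pi/5)|^2 + 1*|2*exp(-2*I*pi/5) + exp(-4*I*pi/5) + exp(2*I*pi/5)|^2 + 1*|exp(-2*I*pi/5) + exp(4*I*pi/5) + 2*exp(2*I*pi/5)|^2 + 1*|2*exp(-4*I*pi/5) + exp(4*I*pi/5) + exp(2*I*pi/5)|^2]
  = (1/5)[(16) + (6 + 3*exp(-2*I*pi/5) + 2*exp(-4*I*pi/5) + 2*exp(4*I*pi/5) + 3*exp(2*I*pi/5)) + (6 + 2*exp(-2*I*pi/5) + 3*exp(-4*I*pi/5) + 3*exp(4*I*pi/5) + 2*exp(2*I*pi/5)) + (6 + 2*exp(-2*I*pi/5) + 3*exp(-4*I*pi/5) + 3*exp(4*I*pi/5) + 2*exp(2*I*pi/5)) + (6 + 3*exp(-2*I*pi/5) + 2*exp(-4*I*pi/5) + 2*exp(4*I*pi/5) + 3*exp(2*I*pi/5))] = 30/5 = 6.
(Exp terms are combined using exp(i*s)*conj(exp(i*t)) = exp(i*(s-t)), and sums of them are collapsed using the identity that for every m > 1 the m distinct m-th roots of unity sum to 0, e.g. 1 + exp(2*I*pi/3) + exp(-2*I*pi/3) = 0.)
A character is irreducible iff <chi, chi> = 1, so this representation is reducible.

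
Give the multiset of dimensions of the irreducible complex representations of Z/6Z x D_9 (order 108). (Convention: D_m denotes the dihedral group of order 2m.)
Dimensions: 1, 1, 1, 1, 1, 1, 1, 1, 1, 1, 1, 1, 2, 2, 2, 2, 2, 2, 2, 2, 2, 2, 2, 2, 2, 2, 2, 2, 2, 2, 2, 2, 2, 2, 2, 2

Explanation: There are 36 irreducibles (= number of conjugacy classes). Their dimensions d_i satisfy sum d_i^2 = |G| = 108: 1 + 1 + 1 + 1 + 1 + 1 + 1 + 1 + 1 + 1 + 1 + 1 + 4 + 4 + 4 + 4 + 4 + 4 + 4 + 4 + 4 + 4 + 4 + 4 + 4 + 4 + 4 + 4 + 4 + 4 + 4 + 4 + 4 + 4 + 4 + 4 = 108. (For the product with Z/6Z: each of the 6 1-dim characters of Z/6Z tensors with each irrep of D_9, giving 6 copies of each D_9-dimension.)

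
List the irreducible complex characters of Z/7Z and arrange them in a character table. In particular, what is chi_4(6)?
Character table of Z/7Z (irreps indexed chi_0,...,chi_6 with chi_k(m) = zeta_7^(k*m), zeta_7 = exp(2*pi*i/7)):
  irrep \ class  {0} (size 1)  {1} (size 1)    {2} (size 1)    {3} (size 1)    {4} (size 1)    {5} (size 1)    {6} (size 1)  
  chi_0          1             1               1               1               1               1               1             
  chi_1          1             exp(2*I*pi/7)   exp(4*I*pi/7)   exp(6*I*pi/7)   exp(-6*I*pi/7)  exp(-4*I*pi/7)  exp(-2*I*pi/7)
  chi_2          1             exp(4*I*pi/7)   exp(-6*I*pi/7)  exp(-2*I*pi/7)  exp(2*I*pi/7)   exp(6*I*pi/7)   exp(-4*I*pi/7)
  chi_3          1             exp(6*I*pi/7)   exp(-2*I*pi/7)  exp(4*I*pi/7)   exp(-4*I*pi/7)  exp(2*I*pi/7)   exp(-6*I*pi/7)
  chi_4          1             exp(-6*I*pi/7)  exp(2*I*pi/7)   exp(-4*I*pi/7)  exp(4*I*pi/7)   exp(-2*I*pi/7)  exp(6*I*pi/7) 
  chi_5          1             exp(-4*I*pi/7)  exp(6*I*pi/7)   exp(2*I*pi/7)   exp(-2*I*pi/7)  exp(-6*I*pi/7)  exp(4*I*pi/7) 
  chi_6          1             exp(-2*I*pi/7)  exp(-4*I*pi/7)  exp(-6*I*pi/7)  exp(6*I*pi/7)   exp(4*I*pi/7)   exp(2*I*pi/7) 

Spot check: chi_4(6) = zeta_7^(4*6) = zeta_7^24 = exp(6*I*pi/7).

Proof sketch: Z/7Z is abelian, so all 7 irreducible complex representations are 1-dimensional. They are given by chi_k(m) = zeta_7^(k*m) for k = 0,...,6. Row orthogonality: sum_m chi_k(m) conj(chi_l(m)) = 7 * [k = l].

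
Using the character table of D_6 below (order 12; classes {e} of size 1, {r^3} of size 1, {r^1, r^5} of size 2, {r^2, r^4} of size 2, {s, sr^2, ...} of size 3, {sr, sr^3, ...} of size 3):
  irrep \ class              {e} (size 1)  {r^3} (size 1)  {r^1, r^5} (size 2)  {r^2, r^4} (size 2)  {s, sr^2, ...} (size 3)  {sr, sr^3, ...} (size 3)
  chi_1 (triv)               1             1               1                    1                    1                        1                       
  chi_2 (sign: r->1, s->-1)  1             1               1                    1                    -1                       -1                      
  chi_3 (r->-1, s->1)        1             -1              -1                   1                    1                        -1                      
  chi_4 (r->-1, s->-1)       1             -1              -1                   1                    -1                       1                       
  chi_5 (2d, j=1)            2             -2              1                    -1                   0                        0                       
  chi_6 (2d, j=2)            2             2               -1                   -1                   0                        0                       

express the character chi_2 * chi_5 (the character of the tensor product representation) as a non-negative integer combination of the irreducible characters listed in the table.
chi_2 tensor chi_5 = chi_5 (all other irreducibles have multiplicity 0).

Explanation: The character of a tensor product is the pointwise product (chi_2 * chi_5)(C) = chi_2(C) * chi_5(C):
  {e}: (1)*(2), {r^3}: (1)*(-2), {r^1, r^5}: (1)*(1), {r^2, r^4}: (1)*(-1), {s, sr^2, ...}: (-1)*(0), {sr, sr^3, ...}: (-1)*(0)
so (chi_2 * chi_5) takes values
  {e} -> 2, {r^3} -> -2, {r^1, r^5} -> 1, {r^2, r^4} -> -1, {s, sr^2, ...} -> 0, {sr, sr^3, ...} -> 0.
Now take the inner product of this character with each irreducible chi from the table, <chi_2*chi_5, chi> = (1/12) sum_C |C| (chi_2*chi_5)(C) conj(chi(C)):
  <chi_2*chi_5, chi_1> = (1/12)[1*(2)*conj(1) + 1*(-2)*conj(1) + 2*(1)*conj(1) + 2*(-1)*conj(1) + 3*(0)*conj(1) + 3*(0)*conj(1)]
      = (1/12)[(2) + (-2) + (2) + (-2) + (0) + (0)] = 0/12 = 0
  <chi_2*chi_5, chi_2> = (1/12)[1*(2)*conj(1) + 1*(-2)*conj(1) + 2*(1)*conj(1) + 2*(-1)*conj(1) + 3*(0)*conj(-1) + 3*(0)*conj(-1)]
      = (1/12)[(2) + (-2) + (2) + (-2) + (0) + (0)] = 0/12 = 0
  <chi_2*chi_5, chi_3> = (1/12)[1*(2)*conj(1) + 1*(-2)*conj(-1) + 2*(1)*conj(-1) + 2*(-1)*conj(1) + 3*(0)*conj(1) + 3*(0)*conj(-1)]
      = (1/12)[(2) + (2) + (-2) + (-2) + (0) + (0)] = 0/12 = 0
  <chi_2*chi_5, chi_4> = (1/12)[1*(2)*conj(1) + 1*(-2)*conj(-1) + 2*(1)*conj(-1) + 2*(-1)*conj(1) + 3*(0)*conj(-1) + 3*(0)*conj(1)]
      = (1/12)[(2) + (2) + (-2) + (-2) + (0) + (0)] = 0/12 = 0
  <chi_2*chi_5, chi_5> = (1/12)[1*(2)*conj(2) + 1*(-2)*conj(-2) + 2*(1)*conj(1) + 2*(-1)*conj(-1) + 3*(0)*conj(0) + 3*(0)*conj(0)]
      = (1/12)[(4) + (4) + (2) + (2) + (0) + (0)] = 12/12 = 1
  <chi_2*chi_5, chi_6> = (1/12)[1*(2)*conj(2) + 1*(-2)*conj(2) + 2*(1)*conj(-1) + 2*(-1)*conj(-1) + 3*(0)*conj(0) + 3*(0)*conj(0)]
      = (1/12)[(4) + (-4) + (-2) + (2) + (0) + (0)] = 0/12 = 0
Hence the multiplicities are chi_5: 1. Dimension check: dim(chi_2)*dim(chi_5) = 1*2 = 2 and sum (mult * dim) = 1*2 = 2.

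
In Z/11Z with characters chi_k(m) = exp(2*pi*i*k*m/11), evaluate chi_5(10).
chi_5(10) = zeta_11^50 = exp(-10*I*pi/11)

Explanation: chi_5(10) = zeta_11^(5*10) = zeta_11^50. Since zeta_11^11 = 1, this equals zeta_11^6 = exp(2*pi*i*6/11) = exp(-10*I*pi/11).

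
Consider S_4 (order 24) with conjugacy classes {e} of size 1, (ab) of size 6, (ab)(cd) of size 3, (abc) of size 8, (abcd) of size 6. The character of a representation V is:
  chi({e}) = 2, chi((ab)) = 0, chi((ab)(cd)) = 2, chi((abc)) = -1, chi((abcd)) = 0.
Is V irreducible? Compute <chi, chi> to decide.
Irreducible: <chi, chi> = 1.

Solution. <chi, chi> = (1/|G|) sum_C |C| * |chi(C)|^2 = (1/24)[1*|2|^2 + 6*|0|^2 + 3*|2|^2 + 8*|-1|^2 + 6*|0|^2]
  = (1/24)[(4) + (0) + (12) + (8) + (0)] = 24/24 = 1.
A character is irreducible iff <chi, chi> = 1, so this representation is irreducible.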